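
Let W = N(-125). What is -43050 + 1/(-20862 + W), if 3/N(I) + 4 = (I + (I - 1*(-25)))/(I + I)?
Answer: -27842673631/646752 ≈ -43050.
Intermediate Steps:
N(I) = 3/(-4 + (25 + 2*I)/(2*I)) (N(I) = 3/(-4 + (I + (I - 1*(-25)))/(I + I)) = 3/(-4 + (I + (I + 25))/((2*I))) = 3/(-4 + (I + (25 + I))*(1/(2*I))) = 3/(-4 + (25 + 2*I)*(1/(2*I))) = 3/(-4 + (25 + 2*I)/(2*I)))
W = -30/31 (W = -6*(-125)/(-25 + 6*(-125)) = -6*(-125)/(-25 - 750) = -6*(-125)/(-775) = -6*(-125)*(-1/775) = -30/31 ≈ -0.96774)
-43050 + 1/(-20862 + W) = -43050 + 1/(-20862 - 30/31) = -43050 + 1/(-646752/31) = -43050 - 31/646752 = -27842673631/646752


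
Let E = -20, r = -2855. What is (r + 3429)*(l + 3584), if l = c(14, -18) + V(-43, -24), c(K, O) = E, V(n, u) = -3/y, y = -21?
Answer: 2045818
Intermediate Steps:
V(n, u) = ⅐ (V(n, u) = -3/(-21) = -3*(-1/21) = ⅐)
c(K, O) = -20
l = -139/7 (l = -20 + ⅐ = -139/7 ≈ -19.857)
(r + 3429)*(l + 3584) = (-2855 + 3429)*(-139/7 + 3584) = 574*(24949/7) = 2045818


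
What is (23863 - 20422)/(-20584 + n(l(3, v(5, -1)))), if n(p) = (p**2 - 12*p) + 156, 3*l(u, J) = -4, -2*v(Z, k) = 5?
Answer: -30969/183692 ≈ -0.16859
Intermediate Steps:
v(Z, k) = -5/2 (v(Z, k) = -1/2*5 = -5/2)
l(u, J) = -4/3 (l(u, J) = (1/3)*(-4) = -4/3)
n(p) = 156 + p**2 - 12*p
(23863 - 20422)/(-20584 + n(l(3, v(5, -1)))) = (23863 - 20422)/(-20584 + (156 + (-4/3)**2 - 12*(-4/3))) = 3441/(-20584 + (156 + 16/9 + 16)) = 3441/(-20584 + 1564/9) = 3441/(-183692/9) = 3441*(-9/183692) = -30969/183692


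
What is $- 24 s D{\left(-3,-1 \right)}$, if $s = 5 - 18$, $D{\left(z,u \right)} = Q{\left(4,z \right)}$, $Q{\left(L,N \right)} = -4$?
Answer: $-1248$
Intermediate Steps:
$D{\left(z,u \right)} = -4$
$s = -13$ ($s = 5 - 18 = -13$)
$- 24 s D{\left(-3,-1 \right)} = \left(-24\right) \left(-13\right) \left(-4\right) = 312 \left(-4\right) = -1248$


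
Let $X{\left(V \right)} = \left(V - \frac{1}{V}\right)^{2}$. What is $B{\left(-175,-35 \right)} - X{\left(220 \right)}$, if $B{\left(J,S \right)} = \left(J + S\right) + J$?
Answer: $- \frac{2361097201}{48400} \approx -48783.0$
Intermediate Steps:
$B{\left(J,S \right)} = S + 2 J$
$B{\left(-175,-35 \right)} - X{\left(220 \right)} = \left(-35 + 2 \left(-175\right)\right) - \frac{\left(-1 + 220^{2}\right)^{2}}{48400} = \left(-35 - 350\right) - \frac{\left(-1 + 48400\right)^{2}}{48400} = -385 - \frac{48399^{2}}{48400} = -385 - \frac{1}{48400} \cdot 2342463201 = -385 - \frac{2342463201}{48400} = - \frac{2361097201}{48400}$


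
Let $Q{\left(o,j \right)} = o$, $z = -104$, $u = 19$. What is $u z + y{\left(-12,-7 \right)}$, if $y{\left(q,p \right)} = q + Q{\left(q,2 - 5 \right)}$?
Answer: $-2000$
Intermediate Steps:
$y{\left(q,p \right)} = 2 q$ ($y{\left(q,p \right)} = q + q = 2 q$)
$u z + y{\left(-12,-7 \right)} = 19 \left(-104\right) + 2 \left(-12\right) = -1976 - 24 = -2000$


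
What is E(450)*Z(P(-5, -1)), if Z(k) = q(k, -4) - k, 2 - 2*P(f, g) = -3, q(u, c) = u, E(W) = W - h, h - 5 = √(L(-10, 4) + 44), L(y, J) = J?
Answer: 0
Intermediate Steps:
h = 5 + 4*√3 (h = 5 + √(4 + 44) = 5 + √48 = 5 + 4*√3 ≈ 11.928)
E(W) = -5 + W - 4*√3 (E(W) = W - (5 + 4*√3) = W + (-5 - 4*√3) = -5 + W - 4*√3)
P(f, g) = 5/2 (P(f, g) = 1 - ½*(-3) = 1 + 3/2 = 5/2)
Z(k) = 0 (Z(k) = k - k = 0)
E(450)*Z(P(-5, -1)) = (-5 + 450 - 4*√3)*0 = (445 - 4*√3)*0 = 0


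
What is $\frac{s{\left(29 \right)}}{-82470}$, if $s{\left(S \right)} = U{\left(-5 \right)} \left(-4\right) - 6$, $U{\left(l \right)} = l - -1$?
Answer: $- \frac{1}{8247} \approx -0.00012126$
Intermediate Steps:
$U{\left(l \right)} = 1 + l$ ($U{\left(l \right)} = l + 1 = 1 + l$)
$s{\left(S \right)} = 10$ ($s{\left(S \right)} = \left(1 - 5\right) \left(-4\right) - 6 = \left(-4\right) \left(-4\right) - 6 = 16 - 6 = 10$)
$\frac{s{\left(29 \right)}}{-82470} = \frac{10}{-82470} = 10 \left(- \frac{1}{82470}\right) = - \frac{1}{8247}$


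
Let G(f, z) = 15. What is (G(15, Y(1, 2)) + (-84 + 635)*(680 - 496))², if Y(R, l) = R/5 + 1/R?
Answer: 10281757201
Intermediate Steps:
Y(R, l) = 1/R + R/5 (Y(R, l) = R*(⅕) + 1/R = R/5 + 1/R = 1/R + R/5)
(G(15, Y(1, 2)) + (-84 + 635)*(680 - 496))² = (15 + (-84 + 635)*(680 - 496))² = (15 + 551*184)² = (15 + 101384)² = 101399² = 10281757201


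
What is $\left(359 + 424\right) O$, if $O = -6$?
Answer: $-4698$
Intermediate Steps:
$\left(359 + 424\right) O = \left(359 + 424\right) \left(-6\right) = 783 \left(-6\right) = -4698$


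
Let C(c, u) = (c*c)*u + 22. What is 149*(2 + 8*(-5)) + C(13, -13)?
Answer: -7837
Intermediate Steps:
C(c, u) = 22 + u*c² (C(c, u) = c²*u + 22 = u*c² + 22 = 22 + u*c²)
149*(2 + 8*(-5)) + C(13, -13) = 149*(2 + 8*(-5)) + (22 - 13*13²) = 149*(2 - 40) + (22 - 13*169) = 149*(-38) + (22 - 2197) = -5662 - 2175 = -7837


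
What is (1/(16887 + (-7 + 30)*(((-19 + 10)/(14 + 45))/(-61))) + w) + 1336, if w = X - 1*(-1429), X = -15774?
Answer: -790641745081/60776520 ≈ -13009.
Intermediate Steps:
w = -14345 (w = -15774 - 1*(-1429) = -15774 + 1429 = -14345)
(1/(16887 + (-7 + 30)*(((-19 + 10)/(14 + 45))/(-61))) + w) + 1336 = (1/(16887 + (-7 + 30)*(((-19 + 10)/(14 + 45))/(-61))) - 14345) + 1336 = (1/(16887 + 23*(-9/59*(-1/61))) - 14345) + 1336 = (1/(16887 + 23*(9/3599)) - 14345) + 1336 = (1/(16887 + 207/3599) - 14345) + 1336 = (1/(60776520/3599) - 14345) + 1336 = (3599/60776520 - 14345) + 1336 = -871839175801/60776520 + 1336 = -790641745081/60776520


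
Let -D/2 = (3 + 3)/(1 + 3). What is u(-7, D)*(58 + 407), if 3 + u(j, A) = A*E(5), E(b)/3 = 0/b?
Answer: -1395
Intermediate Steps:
D = -3 (D = -2*(3 + 3)/(1 + 3) = -12/4 = -2*3/2 = -3)
E(b) = 0 (E(b) = 3*(0/b) = 3*0 = 0)
u(j, A) = -3 (u(j, A) = -3 + A*0 = -3 + 0 = -3)
u(-7, D)*(58 + 407) = -3*(58 + 407) = -3*465 = -1395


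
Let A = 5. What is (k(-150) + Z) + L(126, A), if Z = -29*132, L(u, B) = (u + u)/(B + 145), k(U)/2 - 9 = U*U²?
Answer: -168845208/25 ≈ -6.7538e+6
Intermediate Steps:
k(U) = 18 + 2*U³ (k(U) = 18 + 2*(U*U²) = 18 + 2*U³)
L(u, B) = 2*u/(145 + B) (L(u, B) = (2*u)/(145 + B) = 2*u/(145 + B))
Z = -3828
(k(-150) + Z) + L(126, A) = ((18 + 2*(-150)³) - 3828) + 2*126/(145 + 5) = ((18 + 2*(-3375000)) - 3828) + 2*126/150 = ((18 - 6750000) - 3828) + 2*126*(1/150) = (-6749982 - 3828) + 42/25 = -6753810 + 42/25 = -168845208/25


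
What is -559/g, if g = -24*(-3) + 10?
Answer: -559/82 ≈ -6.8171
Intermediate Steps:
g = 82 (g = 72 + 10 = 82)
-559/g = -559/82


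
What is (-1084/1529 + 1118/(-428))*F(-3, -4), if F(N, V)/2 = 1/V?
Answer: 1086687/654412 ≈ 1.6606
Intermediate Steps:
F(N, V) = 2/V
(-1084/1529 + 1118/(-428))*F(-3, -4) = (-1084/1529 + 1118/(-428))*(2/(-4)) = (-1084*1/1529 + 1118*(-1/428))*(2*(-¼)) = (-1084/1529 - 559/214)*(-½) = -1086687/327206*(-½) = 1086687/654412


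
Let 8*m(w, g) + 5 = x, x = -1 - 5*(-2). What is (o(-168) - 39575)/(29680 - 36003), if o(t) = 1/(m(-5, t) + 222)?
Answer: 17610873/2813735 ≈ 6.2589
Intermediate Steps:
x = 9 (x = -1 + 10 = 9)
m(w, g) = ½ (m(w, g) = -5/8 + (⅛)*9 = -5/8 + 9/8 = ½)
o(t) = 2/445 (o(t) = 1/(½ + 222) = 1/(445/2) = 2/445)
(o(-168) - 39575)/(29680 - 36003) = (2/445 - 39575)/(29680 - 36003) = -17610873/445/(-6323) = -17610873/445*(-1/6323) = 17610873/2813735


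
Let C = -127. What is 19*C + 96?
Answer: -2317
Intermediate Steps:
19*C + 96 = 19*(-127) + 96 = -2413 + 96 = -2317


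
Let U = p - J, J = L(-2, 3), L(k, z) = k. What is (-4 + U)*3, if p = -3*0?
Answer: -6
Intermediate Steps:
p = 0
J = -2
U = 2 (U = 0 - 1*(-2) = 0 + 2 = 2)
(-4 + U)*3 = (-4 + 2)*3 = -2*3 = -6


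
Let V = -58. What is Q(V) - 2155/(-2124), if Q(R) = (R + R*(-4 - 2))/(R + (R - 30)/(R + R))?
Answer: -714277/176292 ≈ -4.0517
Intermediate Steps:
Q(R) = -5*R/(R + (-30 + R)/(2*R)) (Q(R) = (R + R*(-6))/(R + (-30 + R)/((2*R))) = (R - 6*R)/(R + (-30 + R)*(1/(2*R))) = (-5*R)/(R + (-30 + R)/(2*R)) = -5*R/(R + (-30 + R)/(2*R)))
Q(V) - 2155/(-2124) = -10*(-58)²/(-30 - 58 + 2*(-58)²) - 2155/(-2124) = -10*3364/(-30 - 58 + 2*3364) - 2155*(-1/2124) = -10*3364/(-30 - 58 + 6728) + 2155/2124 = -10*3364/6640 + 2155/2124 = -10*3364*1/6640 + 2155/2124 = -841/166 + 2155/2124 = -714277/176292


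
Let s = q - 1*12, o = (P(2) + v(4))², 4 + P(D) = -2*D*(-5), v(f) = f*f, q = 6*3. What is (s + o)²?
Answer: 1060900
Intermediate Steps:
q = 18
v(f) = f²
P(D) = -4 + 10*D (P(D) = -4 - 2*D*(-5) = -4 + 10*D)
o = 1024 (o = ((-4 + 10*2) + 4²)² = ((-4 + 20) + 16)² = (16 + 16)² = 32² = 1024)
s = 6 (s = 18 - 1*12 = 18 - 12 = 6)
(s + o)² = (6 + 1024)² = 1030² = 1060900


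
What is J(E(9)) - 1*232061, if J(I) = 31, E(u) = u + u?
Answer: -232030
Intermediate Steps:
E(u) = 2*u
J(E(9)) - 1*232061 = 31 - 1*232061 = 31 - 232061 = -232030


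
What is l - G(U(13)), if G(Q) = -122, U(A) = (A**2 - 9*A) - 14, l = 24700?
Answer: 24822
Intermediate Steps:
U(A) = -14 + A**2 - 9*A
l - G(U(13)) = 24700 - 1*(-122) = 24700 + 122 = 24822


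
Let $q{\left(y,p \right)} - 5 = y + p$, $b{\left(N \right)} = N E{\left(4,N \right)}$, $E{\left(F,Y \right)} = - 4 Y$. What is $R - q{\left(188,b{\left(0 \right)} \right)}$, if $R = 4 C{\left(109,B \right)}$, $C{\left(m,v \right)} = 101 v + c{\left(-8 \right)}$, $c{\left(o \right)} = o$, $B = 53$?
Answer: $21187$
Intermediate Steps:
$C{\left(m,v \right)} = -8 + 101 v$ ($C{\left(m,v \right)} = 101 v - 8 = -8 + 101 v$)
$R = 21380$ ($R = 4 \left(-8 + 101 \cdot 53\right) = 4 \left(-8 + 5353\right) = 4 \cdot 5345 = 21380$)
$b{\left(N \right)} = - 4 N^{2}$ ($b{\left(N \right)} = N \left(- 4 N\right) = - 4 N^{2}$)
$q{\left(y,p \right)} = 5 + p + y$ ($q{\left(y,p \right)} = 5 + \left(y + p\right) = 5 + \left(p + y\right) = 5 + p + y$)
$R - q{\left(188,b{\left(0 \right)} \right)} = 21380 - \left(5 - 4 \cdot 0^{2} + 188\right) = 21380 - \left(5 - 0 + 188\right) = 21380 - \left(5 + 0 + 188\right) = 21380 - 193 = 21187$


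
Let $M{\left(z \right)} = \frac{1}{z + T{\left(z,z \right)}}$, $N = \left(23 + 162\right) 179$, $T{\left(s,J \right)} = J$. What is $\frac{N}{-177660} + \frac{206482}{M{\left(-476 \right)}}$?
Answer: $- \frac{6984555946271}{35532} \approx -1.9657 \cdot 10^{8}$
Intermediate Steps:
$N = 33115$ ($N = 185 \cdot 179 = 33115$)
$M{\left(z \right)} = \frac{1}{2 z}$ ($M{\left(z \right)} = \frac{1}{z + z} = \frac{1}{2 z}$)
$\frac{N}{-177660} + \frac{206482}{M{\left(-476 \right)}} = \frac{33115}{-177660} + \frac{206482}{\frac{1}{2} \frac{1}{-476}} = 33115 \left(- \frac{1}{177660}\right) + \frac{206482}{\frac{1}{2} \left(- \frac{1}{476}\right)} = - \frac{6623}{35532} + \frac{206482}{- \frac{1}{952}} = - \frac{6623}{35532} + 206482 \left(-952\right) = - \frac{6623}{35532} - 196570864 = - \frac{6984555946271}{35532}$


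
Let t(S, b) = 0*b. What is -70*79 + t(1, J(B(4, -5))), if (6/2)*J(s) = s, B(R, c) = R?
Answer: -5530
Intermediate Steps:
J(s) = s/3
t(S, b) = 0
-70*79 + t(1, J(B(4, -5))) = -70*79 + 0 = -5530 + 0 = -5530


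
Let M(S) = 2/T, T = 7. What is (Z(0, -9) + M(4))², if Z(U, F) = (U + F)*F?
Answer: 323761/49 ≈ 6607.4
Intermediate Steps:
Z(U, F) = F*(F + U) (Z(U, F) = (F + U)*F = F*(F + U))
M(S) = 2/7
(Z(0, -9) + M(4))² = (-9*(-9 + 0) + 2/7)² = (-9*(-9) + 2/7)² = (81 + 2/7)² = (569/7)² = 323761/49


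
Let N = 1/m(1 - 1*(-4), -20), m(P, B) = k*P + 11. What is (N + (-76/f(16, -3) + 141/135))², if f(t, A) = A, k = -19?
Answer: 1103634841/1587600 ≈ 695.16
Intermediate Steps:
m(P, B) = 11 - 19*P (m(P, B) = -19*P + 11 = 11 - 19*P)
N = -1/84 (N = 1/(11 - 19*(1 - 1*(-4))) = 1/(11 - 19*(1 + 4)) = 1/(11 - 19*5) = 1/(11 - 95) = 1/(-84) = -1/84 ≈ -0.011905)
(N + (-76/f(16, -3) + 141/135))² = (-1/84 + (-76/(-3) + 141/135))² = (-1/84 + (-76*(-⅓) + 141*(1/135)))² = (-1/84 + (76/3 + 47/45))² = (-1/84 + 1187/45)² = (33221/1260)² = 1103634841/1587600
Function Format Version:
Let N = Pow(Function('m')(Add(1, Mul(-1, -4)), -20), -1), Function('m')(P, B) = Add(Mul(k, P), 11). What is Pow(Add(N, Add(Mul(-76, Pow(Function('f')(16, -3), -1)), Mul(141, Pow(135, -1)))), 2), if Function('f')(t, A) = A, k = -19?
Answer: Rational(1103634841, 1587600) ≈ 695.16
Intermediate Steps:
Function('m')(P, B) = Add(11, Mul(-19, P)) (Function('m')(P, B) = Add(Mul(-19, P), 11) = Add(11, Mul(-19, P)))
N = Rational(-1, 84) (N = Pow(Add(11, Mul(-19, Add(1, Mul(-1, -4)))), -1) = Pow(Add(11, Mul(-19, Add(1, 4))), -1) = Pow(Add(11, Mul(-19, 5)), -1) = Pow(Add(11, -95), -1) = Pow(-84, -1) = Rational(-1, 84) ≈ -0.011905)
Pow(Add(N, Add(Mul(-76, Pow(Function('f')(16, -3), -1)), Mul(141, Pow(135, -1)))), 2) = Pow(Add(Rational(-1, 84), Add(Mul(-76, Pow(-3, -1)), Mul(141, Pow(135, -1)))), 2) = Pow(Add(Rational(-1, 84), Add(Mul(-76, Rational(-1, 3)), Mul(141, Rational(1, 135)))), 2) = Pow(Add(Rational(-1, 84), Add(Rational(76, 3), Rational(47, 45))), 2) = Pow(Add(Rational(-1, 84), Rational(1187, 45)), 2) = Pow(Rational(33221, 1260), 2) = Rational(1103634841, 1587600)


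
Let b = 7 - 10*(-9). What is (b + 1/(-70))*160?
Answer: 108624/7 ≈ 15518.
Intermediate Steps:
b = 97 (b = 7 + 90 = 97)
(b + 1/(-70))*160 = (97 + 1/(-70))*160 = (97 - 1/70)*160 = (6789/70)*160 = 108624/7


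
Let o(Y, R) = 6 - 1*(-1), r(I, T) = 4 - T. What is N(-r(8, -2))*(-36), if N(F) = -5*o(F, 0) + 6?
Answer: 1044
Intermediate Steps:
o(Y, R) = 7 (o(Y, R) = 6 + 1 = 7)
N(F) = -29 (N(F) = -5*7 + 6 = -35 + 6 = -29)
N(-r(8, -2))*(-36) = -29*(-36) = 1044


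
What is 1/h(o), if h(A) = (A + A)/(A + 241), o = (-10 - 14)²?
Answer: 817/1152 ≈ 0.70920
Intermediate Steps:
o = 576 (o = (-24)² = 576)
h(A) = 2*A/(241 + A) (h(A) = (2*A)/(241 + A) = 2*A/(241 + A))
1/h(o) = 1/(2*576/(241 + 576)) = 1/(2*576/817) = 1/(2*576*(1/817)) = 1/(1152/817) = 817/1152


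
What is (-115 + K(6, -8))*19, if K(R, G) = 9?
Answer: -2014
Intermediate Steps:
(-115 + K(6, -8))*19 = (-115 + 9)*19 = -106*19 = -2014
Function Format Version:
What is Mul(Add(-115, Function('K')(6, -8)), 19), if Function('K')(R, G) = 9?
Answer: -2014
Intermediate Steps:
Mul(Add(-115, Function('K')(6, -8)), 19) = Mul(Add(-115, 9), 19) = Mul(-106, 19) = -2014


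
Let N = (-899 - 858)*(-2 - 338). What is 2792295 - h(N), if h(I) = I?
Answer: 2194915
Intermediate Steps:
N = 597380 (N = -1757*(-340) = 597380)
2792295 - h(N) = 2792295 - 1*597380 = 2792295 - 597380 = 2194915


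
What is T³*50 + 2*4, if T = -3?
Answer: -1342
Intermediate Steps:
T³*50 + 2*4 = (-3)³*50 + 2*4 = -27*50 + 8 = -1350 + 8 = -1342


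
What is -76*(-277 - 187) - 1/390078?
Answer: 13755710591/390078 ≈ 35264.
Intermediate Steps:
-76*(-277 - 187) - 1/390078 = -76*(-464) - 1*1/390078 = 35264 - 1/390078 = 13755710591/390078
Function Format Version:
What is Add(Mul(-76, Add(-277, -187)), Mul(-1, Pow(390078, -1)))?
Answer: Rational(13755710591, 390078) ≈ 35264.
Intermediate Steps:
Add(Mul(-76, Add(-277, -187)), Mul(-1, Pow(390078, -1))) = Add(Mul(-76, -464), Mul(-1, Rational(1, 390078))) = Add(35264, Rational(-1, 390078)) = Rational(13755710591, 390078)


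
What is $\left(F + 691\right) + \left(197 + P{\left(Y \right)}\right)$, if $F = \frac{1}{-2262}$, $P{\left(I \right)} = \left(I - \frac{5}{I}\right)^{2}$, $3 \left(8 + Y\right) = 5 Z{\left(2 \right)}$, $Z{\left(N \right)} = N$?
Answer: $\frac{599140547}{665028} \approx 900.93$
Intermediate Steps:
$Y = - \frac{14}{3}$ ($Y = -8 + \frac{5 \cdot 2}{3} = -8 + \frac{1}{3} \cdot 10 = -8 + \frac{10}{3} = - \frac{14}{3} \approx -4.6667$)
$F = - \frac{1}{2262} \approx -0.00044209$
$\left(F + 691\right) + \left(197 + P{\left(Y \right)}\right) = \left(- \frac{1}{2262} + 691\right) + \left(197 + \frac{\left(-5 + \left(- \frac{14}{3}\right)^{2}\right)^{2}}{\frac{196}{9}}\right) = \frac{1563041}{2262} + \left(197 + \frac{9 \left(-5 + \frac{196}{9}\right)^{2}}{196}\right) = \frac{1563041}{2262} + \left(197 + \frac{9 \left(\frac{151}{9}\right)^{2}}{196}\right) = \frac{1563041}{2262} + \left(197 + \frac{9}{196} \cdot \frac{22801}{81}\right) = \frac{1563041}{2262} + \left(197 + \frac{22801}{1764}\right) = \frac{1563041}{2262} + \frac{370309}{1764} = \frac{599140547}{665028}$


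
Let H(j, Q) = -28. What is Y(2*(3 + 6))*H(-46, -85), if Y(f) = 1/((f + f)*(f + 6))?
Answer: -7/216 ≈ -0.032407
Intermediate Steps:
Y(f) = 1/(2*f*(6 + f)) (Y(f) = 1/((2*f)*(6 + f)) = 1/(2*f*(6 + f)))
Y(2*(3 + 6))*H(-46, -85) = (1/(2*((2*(3 + 6)))*(6 + 2*(3 + 6))))*(-28) = (1/(2*((2*9))*(6 + 2*9)))*(-28) = ((½)/(18*(6 + 18)))*(-28) = ((½)*(1/18)/24)*(-28) = ((½)*(1/18)*(1/24))*(-28) = (1/864)*(-28) = -7/216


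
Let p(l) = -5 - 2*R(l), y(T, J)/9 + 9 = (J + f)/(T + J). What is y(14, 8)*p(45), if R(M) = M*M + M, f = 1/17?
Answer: 120457845/374 ≈ 3.2208e+5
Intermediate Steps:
f = 1/17 ≈ 0.058824
R(M) = M + M**2 (R(M) = M**2 + M = M + M**2)
y(T, J) = -81 + 9*(1/17 + J)/(J + T) (y(T, J) = -81 + 9*((J + 1/17)/(T + J)) = -81 + 9*((1/17 + J)/(J + T)) = -81 + 9*(1/17 + J)/(J + T))
p(l) = -5 - 2*l*(1 + l)
y(14, 8)*p(45) = ((9/17 - 81*14 - 72*8)/(8 + 14))*(-5 - 2*45*(1 + 45)) = ((9/17 - 1134 - 576)/22)*(-5 - 2*45*46) = ((1/22)*(-29061/17))*(-5 - 4140) = -29061/374*(-4145) = 120457845/374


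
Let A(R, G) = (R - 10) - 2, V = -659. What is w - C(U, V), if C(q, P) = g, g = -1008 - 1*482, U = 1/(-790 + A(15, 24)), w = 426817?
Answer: 428307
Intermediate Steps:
A(R, G) = -12 + R (A(R, G) = (-10 + R) - 2 = -12 + R)
U = -1/787 (U = 1/(-790 + (-12 + 15)) = 1/(-790 + 3) = 1/(-787) = -1/787 ≈ -0.0012706)
g = -1490 (g = -1008 - 482 = -1490)
C(q, P) = -1490
w - C(U, V) = 426817 - 1*(-1490) = 426817 + 1490 = 428307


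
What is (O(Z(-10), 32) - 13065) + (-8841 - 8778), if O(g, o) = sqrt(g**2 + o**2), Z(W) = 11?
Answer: -30684 + sqrt(1145) ≈ -30650.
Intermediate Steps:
(O(Z(-10), 32) - 13065) + (-8841 - 8778) = (sqrt(11**2 + 32**2) - 13065) + (-8841 - 8778) = (sqrt(121 + 1024) - 13065) - 17619 = (sqrt(1145) - 13065) - 17619 = (-13065 + sqrt(1145)) - 17619 = -30684 + sqrt(1145)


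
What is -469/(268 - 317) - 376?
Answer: -2565/7 ≈ -366.43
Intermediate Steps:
-469/(268 - 317) - 376 = -469/(-49) - 376 = -469*(-1/49) - 376 = 67/7 - 376 = -2565/7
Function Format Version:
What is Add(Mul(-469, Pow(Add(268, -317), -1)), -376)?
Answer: Rational(-2565, 7) ≈ -366.43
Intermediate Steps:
Add(Mul(-469, Pow(Add(268, -317), -1)), -376) = Add(Mul(-469, Pow(-49, -1)), -376) = Add(Mul(-469, Rational(-1, 49)), -376) = Add(Rational(67, 7), -376) = Rational(-2565, 7)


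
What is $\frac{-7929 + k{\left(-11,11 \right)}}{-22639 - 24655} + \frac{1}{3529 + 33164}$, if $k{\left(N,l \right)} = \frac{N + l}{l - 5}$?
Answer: $\frac{290986091}{1735358742} \approx 0.16768$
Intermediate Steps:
$k{\left(N,l \right)} = \frac{N + l}{-5 + l}$
$\frac{-7929 + k{\left(-11,11 \right)}}{-22639 - 24655} + \frac{1}{3529 + 33164} = \frac{-7929 + \frac{-11 + 11}{-5 + 11}}{-22639 - 24655} + \frac{1}{3529 + 33164} = \frac{-7929 + \frac{1}{6} \cdot 0}{-47294} + \frac{1}{36693} = \left(-7929 + \frac{1}{6} \cdot 0\right) \left(- \frac{1}{47294}\right) + \frac{1}{36693} = \left(-7929 + 0\right) \left(- \frac{1}{47294}\right) + \frac{1}{36693} = \left(-7929\right) \left(- \frac{1}{47294}\right) + \frac{1}{36693} = \frac{7929}{47294} + \frac{1}{36693} = \frac{290986091}{1735358742}$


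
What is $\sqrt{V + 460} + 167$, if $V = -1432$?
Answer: $167 + 18 i \sqrt{3} \approx 167.0 + 31.177 i$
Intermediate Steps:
$\sqrt{V + 460} + 167 = \sqrt{-1432 + 460} + 167 = \sqrt{-972} + 167 = 18 i \sqrt{3} + 167 = 167 + 18 i \sqrt{3}$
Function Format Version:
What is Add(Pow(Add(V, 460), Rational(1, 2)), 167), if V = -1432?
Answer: Add(167, Mul(18, I, Pow(3, Rational(1, 2)))) ≈ Add(167.00, Mul(31.177, I))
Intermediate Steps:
Add(Pow(Add(V, 460), Rational(1, 2)), 167) = Add(Pow(Add(-1432, 460), Rational(1, 2)), 167) = Add(Pow(-972, Rational(1, 2)), 167) = Add(Mul(18, I, Pow(3, Rational(1, 2))), 167) = Add(167, Mul(18, I, Pow(3, Rational(1, 2))))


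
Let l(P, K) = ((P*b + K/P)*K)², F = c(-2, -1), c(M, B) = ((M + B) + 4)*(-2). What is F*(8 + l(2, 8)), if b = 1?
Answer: -4624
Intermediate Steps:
c(M, B) = -8 - 2*B - 2*M (c(M, B) = ((B + M) + 4)*(-2) = (4 + B + M)*(-2) = -8 - 2*B - 2*M)
F = -2 (F = -8 - 2*(-1) - 2*(-2) = -8 + 2 + 4 = -2)
l(P, K) = K²*(P + K/P)² (l(P, K) = ((P*1 + K/P)*K)² = ((P + K/P)*K)² = (K*(P + K/P))² = K²*(P + K/P)²)
F*(8 + l(2, 8)) = -2*(8 + 8²*(8 + 2²)²/2²) = -2*(8 + 64*(¼)*(8 + 4)²) = -2*(8 + 64*(¼)*12²) = -2*(8 + 64*(¼)*144) = -2*(8 + 2304) = -2*2312 = -4624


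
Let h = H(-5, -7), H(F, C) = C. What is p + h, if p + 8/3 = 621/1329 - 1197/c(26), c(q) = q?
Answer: -1908689/34554 ≈ -55.238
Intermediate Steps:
h = -7
p = -1666811/34554 (p = -8/3 + (621/1329 - 1197/26) = -8/3 + (621*(1/1329) - 1197*1/26) = -8/3 + (207/443 - 1197/26) = -8/3 - 524889/11518 = -1666811/34554 ≈ -48.238)
p + h = -1666811/34554 - 7 = -1908689/34554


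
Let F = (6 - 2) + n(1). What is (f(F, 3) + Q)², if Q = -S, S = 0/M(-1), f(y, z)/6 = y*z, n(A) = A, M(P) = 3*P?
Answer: 8100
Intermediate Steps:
F = 5 (F = (6 - 2) + 1 = 4 + 1 = 5)
f(y, z) = 6*y*z (f(y, z) = 6*(y*z) = 6*y*z)
S = 0 (S = 0/((3*(-1))) = 0/(-3) = 0*(-⅓) = 0)
Q = 0 (Q = -1*0 = 0)
(f(F, 3) + Q)² = (6*5*3 + 0)² = (90 + 0)² = 90² = 8100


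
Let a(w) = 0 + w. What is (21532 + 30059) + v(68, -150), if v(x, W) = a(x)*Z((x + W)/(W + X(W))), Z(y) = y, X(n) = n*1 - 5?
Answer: 15740831/305 ≈ 51609.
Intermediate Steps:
X(n) = -5 + n (X(n) = n - 5 = -5 + n)
a(w) = w
v(x, W) = x*(W + x)/(-5 + 2*W) (v(x, W) = x*((x + W)/(W + (-5 + W))) = x*((W + x)/(-5 + 2*W)) = x*(W + x)/(-5 + 2*W))
(21532 + 30059) + v(68, -150) = (21532 + 30059) + 68*(-150 + 68)/(-5 + 2*(-150)) = 51591 + 68*(-82)/(-5 - 300) = 51591 + 68*(-82)/(-305) = 51591 + 68*(-1/305)*(-82) = 51591 + 5576/305 = 15740831/305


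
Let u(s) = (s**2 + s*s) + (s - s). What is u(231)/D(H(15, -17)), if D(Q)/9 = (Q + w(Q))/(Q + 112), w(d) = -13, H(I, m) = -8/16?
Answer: -2644334/27 ≈ -97938.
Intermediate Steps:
H(I, m) = -1/2 (H(I, m) = -8*1/16 = -1/2)
D(Q) = 9*(-13 + Q)/(112 + Q) (D(Q) = 9*((Q - 13)/(Q + 112)) = 9*((-13 + Q)/(112 + Q)) = 9*(-13 + Q)/(112 + Q))
u(s) = 2*s**2 (u(s) = (s**2 + s**2) + 0 = 2*s**2 + 0 = 2*s**2)
u(231)/D(H(15, -17)) = (2*231**2)/((9*(-13 - 1/2)/(112 - 1/2))) = (2*53361)/((9*(-27/2)/(223/2))) = 106722/((9*(2/223)*(-27/2))) = 106722/(-243/223) = 106722*(-223/243) = -2644334/27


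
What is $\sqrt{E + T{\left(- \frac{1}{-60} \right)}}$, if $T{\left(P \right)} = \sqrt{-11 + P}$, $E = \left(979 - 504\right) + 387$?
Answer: $\frac{\sqrt{775800 + 30 i \sqrt{9885}}}{30} \approx 29.36 + 0.056439 i$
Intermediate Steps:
$E = 862$ ($E = 475 + 387 = 862$)
$\sqrt{E + T{\left(- \frac{1}{-60} \right)}} = \sqrt{862 + \sqrt{-11 - \frac{1}{-60}}} = \sqrt{862 + \sqrt{-11 - - \frac{1}{60}}} = \sqrt{862 + \sqrt{-11 + \frac{1}{60}}} = \sqrt{862 + \sqrt{- \frac{659}{60}}} = \sqrt{862 + \frac{i \sqrt{9885}}{30}}$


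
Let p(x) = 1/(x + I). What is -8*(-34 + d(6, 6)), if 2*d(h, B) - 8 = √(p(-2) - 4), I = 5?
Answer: 240 - 4*I*√33/3 ≈ 240.0 - 7.6594*I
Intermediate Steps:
p(x) = 1/(5 + x) (p(x) = 1/(x + 5) = 1/(5 + x))
d(h, B) = 4 + I*√33/6 (d(h, B) = 4 + √(1/(5 - 2) - 4)/2 = 4 + √(1/3 - 4)/2 = 4 + √(⅓ - 4)/2 = 4 + √(-11/3)/2 = 4 + (I*√33/3)/2 = 4 + I*√33/6)
-8*(-34 + d(6, 6)) = -8*(-34 + (4 + I*√33/6)) = -8*(-30 + I*√33/6) = 240 - 4*I*√33/3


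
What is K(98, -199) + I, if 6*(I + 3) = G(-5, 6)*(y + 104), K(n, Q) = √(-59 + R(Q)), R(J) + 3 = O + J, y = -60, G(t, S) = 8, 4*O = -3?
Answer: 167/3 + I*√1047/2 ≈ 55.667 + 16.179*I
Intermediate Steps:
O = -¾ (O = (¼)*(-3) = -¾ ≈ -0.75000)
R(J) = -15/4 + J (R(J) = -3 + (-¾ + J) = -15/4 + J)
K(n, Q) = √(-251/4 + Q) (K(n, Q) = √(-59 + (-15/4 + Q)) = √(-251/4 + Q))
I = 167/3 (I = -3 + (8*(-60 + 104))/6 = -3 + (8*44)/6 = -3 + (⅙)*352 = -3 + 176/3 = 167/3 ≈ 55.667)
K(98, -199) + I = √(-251 + 4*(-199))/2 + 167/3 = √(-251 - 796)/2 + 167/3 = √(-1047)/2 + 167/3 = (I*√1047)/2 + 167/3 = I*√1047/2 + 167/3 = 167/3 + I*√1047/2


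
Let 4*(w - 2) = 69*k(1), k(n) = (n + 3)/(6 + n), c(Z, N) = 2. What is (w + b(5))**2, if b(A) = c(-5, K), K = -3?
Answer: 9409/49 ≈ 192.02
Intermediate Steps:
b(A) = 2
k(n) = (3 + n)/(6 + n)
w = 83/7 (w = 2 + (69*((3 + 1)/(6 + 1)))/4 = 2 + (69*(4/7))/4 = 2 + (1/4)*(276/7) = 2 + 69/7 = 83/7 ≈ 11.857)
(w + b(5))**2 = (83/7 + 2)**2 = (97/7)**2 = 9409/49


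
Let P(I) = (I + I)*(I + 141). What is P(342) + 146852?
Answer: 477224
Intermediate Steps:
P(I) = 2*I*(141 + I) (P(I) = (2*I)*(141 + I) = 2*I*(141 + I))
P(342) + 146852 = 2*342*(141 + 342) + 146852 = 2*342*483 + 146852 = 330372 + 146852 = 477224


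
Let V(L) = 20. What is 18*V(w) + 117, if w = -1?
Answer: 477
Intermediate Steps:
18*V(w) + 117 = 18*20 + 117 = 360 + 117 = 477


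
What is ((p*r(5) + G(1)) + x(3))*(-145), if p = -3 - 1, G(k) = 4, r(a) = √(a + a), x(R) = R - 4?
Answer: -435 + 580*√10 ≈ 1399.1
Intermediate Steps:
x(R) = -4 + R
r(a) = √2*√a (r(a) = √(2*a) = √2*√a)
p = -4
((p*r(5) + G(1)) + x(3))*(-145) = ((-4*√2*√5 + 4) + (-4 + 3))*(-145) = ((-4*√10 + 4) - 1)*(-145) = ((4 - 4*√10) - 1)*(-145) = (3 - 4*√10)*(-145) = -435 + 580*√10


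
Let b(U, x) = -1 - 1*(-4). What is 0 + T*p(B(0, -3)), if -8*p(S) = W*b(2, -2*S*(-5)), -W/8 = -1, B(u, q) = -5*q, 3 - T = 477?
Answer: 1422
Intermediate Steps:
T = -474 (T = 3 - 1*477 = 3 - 477 = -474)
W = 8 (W = -8*(-1) = 8)
b(U, x) = 3 (b(U, x) = -1 + 4 = 3)
p(S) = -3
0 + T*p(B(0, -3)) = 0 - 474*(-3) = 0 + 1422 = 1422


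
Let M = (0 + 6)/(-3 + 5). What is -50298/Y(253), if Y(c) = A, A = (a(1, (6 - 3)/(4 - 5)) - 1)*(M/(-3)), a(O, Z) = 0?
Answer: -50298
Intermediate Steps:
M = 3 (M = 6/2 = 6*(½) = 3)
A = 1 (A = (0 - 1)*(3/(-3)) = -3*(-1)/3 = -1*(-1) = 1)
Y(c) = 1
-50298/Y(253) = -50298/1 = -50298*1 = -50298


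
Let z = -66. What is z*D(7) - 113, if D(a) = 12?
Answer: -905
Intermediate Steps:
z*D(7) - 113 = -66*12 - 113 = -792 - 113 = -905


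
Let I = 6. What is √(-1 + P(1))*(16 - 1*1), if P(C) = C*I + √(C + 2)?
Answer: 15*√(5 + √3) ≈ 38.919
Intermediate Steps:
P(C) = √(2 + C) + 6*C (P(C) = C*6 + √(C + 2) = 6*C + √(2 + C) = √(2 + C) + 6*C)
√(-1 + P(1))*(16 - 1*1) = √(-1 + (√(2 + 1) + 6*1))*(16 - 1*1) = √(-1 + (√3 + 6))*(16 - 1) = √(-1 + (6 + √3))*15 = √(5 + √3)*15 = 15*√(5 + √3)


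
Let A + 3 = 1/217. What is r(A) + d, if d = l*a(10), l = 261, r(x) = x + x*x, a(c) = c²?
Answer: 1229304350/47089 ≈ 26106.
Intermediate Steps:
A = -650/217 (A = -3 + 1/217 = -650/217 ≈ -2.9954)
r(x) = x + x²
d = 26100 (d = 261*10² = 261*100 = 26100)
r(A) + d = -650*(1 - 650/217)/217 + 26100 = -650/217*(-433/217) + 26100 = 281450/47089 + 26100 = 1229304350/47089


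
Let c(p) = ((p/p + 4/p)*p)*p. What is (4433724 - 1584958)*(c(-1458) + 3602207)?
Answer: 16301035030474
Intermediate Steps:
c(p) = p**2*(1 + 4/p) (c(p) = ((1 + 4/p)*p)*p = (p*(1 + 4/p))*p = p**2*(1 + 4/p))
(4433724 - 1584958)*(c(-1458) + 3602207) = (4433724 - 1584958)*(-1458*(4 - 1458) + 3602207) = 2848766*(-1458*(-1454) + 3602207) = 2848766*(2119932 + 3602207) = 2848766*5722139 = 16301035030474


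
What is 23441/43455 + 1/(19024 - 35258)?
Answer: 380497739/705448470 ≈ 0.53937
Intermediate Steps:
23441/43455 + 1/(19024 - 35258) = 23441*(1/43455) + 1/(-16234) = 23441/43455 - 1/16234 = 380497739/705448470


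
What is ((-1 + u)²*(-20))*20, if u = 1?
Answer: 0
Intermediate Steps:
((-1 + u)²*(-20))*20 = ((-1 + 1)²*(-20))*20 = (0²*(-20))*20 = (0*(-20))*20 = 0*20 = 0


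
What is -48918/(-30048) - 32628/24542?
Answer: 18344951/61453168 ≈ 0.29852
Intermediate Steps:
-48918/(-30048) - 32628/24542 = -48918*(-1/30048) - 32628*1/24542 = 8153/5008 - 16314/12271 = 18344951/61453168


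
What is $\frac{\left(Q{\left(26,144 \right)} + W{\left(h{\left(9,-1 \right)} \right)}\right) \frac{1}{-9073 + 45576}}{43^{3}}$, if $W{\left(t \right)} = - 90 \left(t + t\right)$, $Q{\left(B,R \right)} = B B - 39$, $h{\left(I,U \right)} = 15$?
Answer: $- \frac{2063}{2902244021} \approx -7.1083 \cdot 10^{-7}$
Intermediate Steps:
$Q{\left(B,R \right)} = -39 + B^{2}$ ($Q{\left(B,R \right)} = B^{2} - 39 = -39 + B^{2}$)
$W{\left(t \right)} = - 180 t$ ($W{\left(t \right)} = - 90 \cdot 2 t = - 180 t$)
$\frac{\left(Q{\left(26,144 \right)} + W{\left(h{\left(9,-1 \right)} \right)}\right) \frac{1}{-9073 + 45576}}{43^{3}} = \frac{\left(\left(-39 + 26^{2}\right) - 2700\right) \frac{1}{-9073 + 45576}}{43^{3}} = \frac{\left(\left(-39 + 676\right) - 2700\right) \frac{1}{36503}}{79507} = \left(637 - 2700\right) \frac{1}{36503} \cdot \frac{1}{79507} = \left(-2063\right) \frac{1}{36503} \cdot \frac{1}{79507} = \left(- \frac{2063}{36503}\right) \frac{1}{79507} = - \frac{2063}{2902244021}$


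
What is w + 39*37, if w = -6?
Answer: 1437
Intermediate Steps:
w + 39*37 = -6 + 39*37 = -6 + 1443 = 1437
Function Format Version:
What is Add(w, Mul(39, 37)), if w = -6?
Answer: 1437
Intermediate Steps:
Add(w, Mul(39, 37)) = Add(-6, Mul(39, 37)) = Add(-6, 1443) = 1437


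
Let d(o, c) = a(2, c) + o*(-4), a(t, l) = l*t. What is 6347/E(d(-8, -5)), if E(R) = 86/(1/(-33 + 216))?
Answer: 6347/15738 ≈ 0.40329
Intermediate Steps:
d(o, c) = -4*o + 2*c (d(o, c) = c*2 + o*(-4) = 2*c - 4*o = -4*o + 2*c)
E(R) = 15738 (E(R) = 86/(1/183) = 86*183 = 15738)
6347/E(d(-8, -5)) = 6347/15738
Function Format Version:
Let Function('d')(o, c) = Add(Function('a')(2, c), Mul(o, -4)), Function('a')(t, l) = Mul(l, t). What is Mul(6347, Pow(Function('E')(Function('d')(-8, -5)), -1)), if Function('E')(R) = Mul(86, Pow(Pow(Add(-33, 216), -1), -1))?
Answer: Rational(6347, 15738) ≈ 0.40329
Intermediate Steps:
Function('d')(o, c) = Add(Mul(-4, o), Mul(2, c)) (Function('d')(o, c) = Add(Mul(c, 2), Mul(o, -4)) = Add(Mul(2, c), Mul(-4, o)) = Add(Mul(-4, o), Mul(2, c)))
Function('E')(R) = 15738 (Function('E')(R) = Mul(86, Pow(Pow(183, -1), -1)) = Mul(86, Pow(Rational(1, 183), -1)) = Mul(86, 183) = 15738)
Mul(6347, Pow(Function('E')(Function('d')(-8, -5)), -1)) = Mul(6347, Pow(15738, -1)) = Mul(6347, Rational(1, 15738)) = Rational(6347, 15738)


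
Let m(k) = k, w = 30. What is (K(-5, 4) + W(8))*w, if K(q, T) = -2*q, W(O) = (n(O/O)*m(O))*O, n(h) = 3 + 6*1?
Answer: 17580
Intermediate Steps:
n(h) = 9 (n(h) = 3 + 6 = 9)
W(O) = 9*O² (W(O) = (9*O)*O = 9*O²)
(K(-5, 4) + W(8))*w = (-2*(-5) + 9*8²)*30 = (10 + 9*64)*30 = (10 + 576)*30 = 586*30 = 17580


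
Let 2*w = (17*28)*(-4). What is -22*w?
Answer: 20944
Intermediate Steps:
w = -952 (w = ((17*28)*(-4))/2 = (476*(-4))/2 = (½)*(-1904) = -952)
-22*w = -22*(-952) = 20944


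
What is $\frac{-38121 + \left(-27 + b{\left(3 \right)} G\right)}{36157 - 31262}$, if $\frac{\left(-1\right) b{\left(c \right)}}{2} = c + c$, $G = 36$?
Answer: $- \frac{7716}{979} \approx -7.8815$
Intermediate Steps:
$b{\left(c \right)} = - 4 c$ ($b{\left(c \right)} = - 2 \left(c + c\right) = - 2 \cdot 2 c = - 4 c$)
$\frac{-38121 + \left(-27 + b{\left(3 \right)} G\right)}{36157 - 31262} = \frac{-38121 + \left(-27 + \left(-4\right) 3 \cdot 36\right)}{36157 - 31262} = \frac{-38121 - 459}{4895} = \left(-38121 - 459\right) \frac{1}{4895} = \left(-38580\right) \frac{1}{4895} = - \frac{7716}{979}$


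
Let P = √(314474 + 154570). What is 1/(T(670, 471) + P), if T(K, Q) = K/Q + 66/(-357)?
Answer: -972001758/368373102931805 + 9424471203*√13029/736746205863610 ≈ 0.0014575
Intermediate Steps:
T(K, Q) = -22/119 + K/Q (T(K, Q) = K/Q + 66*(-1/357) = K/Q - 22/119 = -22/119 + K/Q)
P = 6*√13029 (P = √469044 = 6*√13029 ≈ 684.87)
1/(T(670, 471) + P) = 1/((-22/119 + 670/471) + 6*√13029) = 1/(69368/56049 + 6*√13029)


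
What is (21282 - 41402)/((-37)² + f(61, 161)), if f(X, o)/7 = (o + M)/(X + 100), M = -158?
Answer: -46276/3149 ≈ -14.695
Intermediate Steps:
f(X, o) = 7*(-158 + o)/(100 + X) (f(X, o) = 7*((o - 158)/(X + 100)) = 7*((-158 + o)/(100 + X)) = 7*(-158 + o)/(100 + X))
(21282 - 41402)/((-37)² + f(61, 161)) = (21282 - 41402)/((-37)² + 7*(-158 + 161)/(100 + 61)) = -20120/(1369 + 7*3/161) = -20120/(1369 + 7*(1/161)*3) = -20120/(1369 + 3/23) = -20120/31490/23 = -20120*23/31490 = -46276/3149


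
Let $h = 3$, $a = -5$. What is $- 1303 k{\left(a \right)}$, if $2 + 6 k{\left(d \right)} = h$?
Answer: $- \frac{1303}{6} \approx -217.17$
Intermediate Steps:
$k{\left(d \right)} = \frac{1}{6}$ ($k{\left(d \right)} = - \frac{1}{3} + \frac{1}{6} \cdot 3 = - \frac{1}{3} + \frac{1}{2} = \frac{1}{6}$)
$- 1303 k{\left(a \right)} = \left(-1303\right) \frac{1}{6} = - \frac{1303}{6}$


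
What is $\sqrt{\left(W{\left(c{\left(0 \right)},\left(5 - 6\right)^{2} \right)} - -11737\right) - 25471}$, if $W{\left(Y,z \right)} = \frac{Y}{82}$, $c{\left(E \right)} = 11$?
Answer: $\frac{i \sqrt{92346514}}{82} \approx 117.19 i$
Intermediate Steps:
$W{\left(Y,z \right)} = \frac{Y}{82}$ ($W{\left(Y,z \right)} = Y \frac{1}{82} = \frac{Y}{82}$)
$\sqrt{\left(W{\left(c{\left(0 \right)},\left(5 - 6\right)^{2} \right)} - -11737\right) - 25471} = \sqrt{\left(\frac{1}{82} \cdot 11 - -11737\right) - 25471} = \sqrt{\left(\frac{11}{82} + 11737\right) - 25471} = \sqrt{\frac{962445}{82} - 25471} = \sqrt{- \frac{1126177}{82}} = \frac{i \sqrt{92346514}}{82}$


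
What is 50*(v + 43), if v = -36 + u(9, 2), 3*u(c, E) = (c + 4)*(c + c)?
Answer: 4250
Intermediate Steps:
u(c, E) = 2*c*(4 + c)/3 (u(c, E) = ((c + 4)*(c + c))/3 = ((4 + c)*(2*c))/3 = (2*c*(4 + c))/3 = 2*c*(4 + c)/3)
v = 42 (v = -36 + (⅔)*9*(4 + 9) = -36 + (⅔)*9*13 = -36 + 78 = 42)
50*(v + 43) = 50*(42 + 43) = 50*85 = 4250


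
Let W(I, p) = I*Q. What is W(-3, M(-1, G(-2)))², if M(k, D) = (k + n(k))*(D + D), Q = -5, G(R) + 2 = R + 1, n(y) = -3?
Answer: 225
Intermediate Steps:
G(R) = -1 + R (G(R) = -2 + (R + 1) = -2 + (1 + R) = -1 + R)
M(k, D) = 2*D*(-3 + k) (M(k, D) = (k - 3)*(D + D) = (-3 + k)*(2*D) = 2*D*(-3 + k))
W(I, p) = -5*I (W(I, p) = I*(-5) = -5*I)
W(-3, M(-1, G(-2)))² = (-5*(-3))² = 15² = 225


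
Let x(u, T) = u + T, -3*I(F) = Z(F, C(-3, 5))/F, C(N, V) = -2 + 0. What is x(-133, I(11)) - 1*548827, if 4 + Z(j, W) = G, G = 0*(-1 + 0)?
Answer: -18115676/33 ≈ -5.4896e+5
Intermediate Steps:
C(N, V) = -2
G = 0 (G = 0*(-1) = 0)
Z(j, W) = -4 (Z(j, W) = -4 + 0 = -4)
I(F) = 4/(3*F) (I(F) = -(-4)/(3*F) = 4/(3*F))
x(u, T) = T + u
x(-133, I(11)) - 1*548827 = ((4/3)/11 - 133) - 1*548827 = ((4/3)*(1/11) - 133) - 548827 = (4/33 - 133) - 548827 = -4385/33 - 548827 = -18115676/33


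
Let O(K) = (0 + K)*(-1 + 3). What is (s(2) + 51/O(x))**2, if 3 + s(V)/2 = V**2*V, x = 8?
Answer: 44521/256 ≈ 173.91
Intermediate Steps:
O(K) = 2*K (O(K) = K*2 = 2*K)
s(V) = -6 + 2*V**3 (s(V) = -6 + 2*(V**2*V) = -6 + 2*V**3)
(s(2) + 51/O(x))**2 = ((-6 + 2*2**3) + 51/((2*8)))**2 = ((-6 + 2*8) + 51/16)**2 = ((-6 + 16) + 51*(1/16))**2 = (10 + 51/16)**2 = (211/16)**2 = 44521/256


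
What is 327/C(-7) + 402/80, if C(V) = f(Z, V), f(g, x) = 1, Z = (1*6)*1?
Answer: 13281/40 ≈ 332.02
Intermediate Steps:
Z = 6 (Z = 6*1 = 6)
C(V) = 1
327/C(-7) + 402/80 = 327/1 + 402/80 = 327*1 + 402*(1/80) = 327 + 201/40 = 13281/40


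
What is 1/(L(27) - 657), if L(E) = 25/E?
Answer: -27/17714 ≈ -0.0015242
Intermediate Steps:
1/(L(27) - 657) = 1/(25/27 - 657) = 1/(-17714/27) = -27/17714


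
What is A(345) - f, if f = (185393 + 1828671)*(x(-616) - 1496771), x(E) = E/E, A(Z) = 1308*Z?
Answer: 3014591024540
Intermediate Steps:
x(E) = 1
f = -3014590573280 (f = (185393 + 1828671)*(1 - 1496771) = 2014064*(-1496770) = -3014590573280)
A(345) - f = 1308*345 - 1*(-3014590573280) = 451260 + 3014590573280 = 3014591024540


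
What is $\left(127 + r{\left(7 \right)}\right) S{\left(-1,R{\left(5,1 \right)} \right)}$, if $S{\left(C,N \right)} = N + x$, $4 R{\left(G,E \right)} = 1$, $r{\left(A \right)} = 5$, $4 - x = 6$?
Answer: $-231$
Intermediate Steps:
$x = -2$ ($x = 4 - 6 = -2$)
$R{\left(G,E \right)} = \frac{1}{4}$ ($R{\left(G,E \right)} = \frac{1}{4} \cdot 1 = \frac{1}{4}$)
$S{\left(C,N \right)} = -2 + N$ ($S{\left(C,N \right)} = N - 2 = -2 + N$)
$\left(127 + r{\left(7 \right)}\right) S{\left(-1,R{\left(5,1 \right)} \right)} = \left(127 + 5\right) \left(-2 + \frac{1}{4}\right) = 132 \left(- \frac{7}{4}\right) = -231$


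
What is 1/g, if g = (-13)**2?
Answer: 1/169 ≈ 0.0059172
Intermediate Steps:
g = 169
1/g = 1/169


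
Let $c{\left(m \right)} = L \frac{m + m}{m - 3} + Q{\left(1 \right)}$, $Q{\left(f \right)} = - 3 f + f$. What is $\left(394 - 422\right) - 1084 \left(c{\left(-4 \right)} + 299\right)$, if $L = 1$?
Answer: $- \frac{2262504}{7} \approx -3.2322 \cdot 10^{5}$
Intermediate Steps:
$Q{\left(f \right)} = - 2 f$
$c{\left(m \right)} = -2 + \frac{2 m}{-3 + m}$ ($c{\left(m \right)} = 1 \frac{m + m}{m - 3} - 2 = 1 \frac{2 m}{-3 + m} - 2 = \frac{2 m}{-3 + m} - 2 = -2 + \frac{2 m}{-3 + m}$)
$\left(394 - 422\right) - 1084 \left(c{\left(-4 \right)} + 299\right) = \left(394 - 422\right) - 1084 \left(\frac{6}{-3 - 4} + 299\right) = \left(394 - 422\right) - 1084 \left(\frac{6}{-7} + 299\right) = -28 - 1084 \left(6 \left(- \frac{1}{7}\right) + 299\right) = -28 - 1084 \left(- \frac{6}{7} + 299\right) = -28 - \frac{2262308}{7} = - \frac{2262504}{7}$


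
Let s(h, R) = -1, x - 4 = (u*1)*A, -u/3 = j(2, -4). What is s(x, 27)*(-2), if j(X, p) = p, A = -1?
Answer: 2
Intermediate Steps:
u = 12 (u = -3*(-4) = 12)
x = -8 (x = 4 + (12*1)*(-1) = 4 + 12*(-1) = 4 - 12 = -8)
s(x, 27)*(-2) = -1*(-2) = 2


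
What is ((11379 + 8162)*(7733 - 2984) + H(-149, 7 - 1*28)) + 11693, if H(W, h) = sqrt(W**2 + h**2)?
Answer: 92811902 + sqrt(22642) ≈ 9.2812e+7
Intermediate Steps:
((11379 + 8162)*(7733 - 2984) + H(-149, 7 - 1*28)) + 11693 = ((11379 + 8162)*(7733 - 2984) + sqrt((-149)**2 + (7 - 1*28)**2)) + 11693 = (19541*4749 + sqrt(22201 + (7 - 28)**2)) + 11693 = (92800209 + sqrt(22201 + (-21)**2)) + 11693 = (92800209 + sqrt(22201 + 441)) + 11693 = (92800209 + sqrt(22642)) + 11693 = 92811902 + sqrt(22642)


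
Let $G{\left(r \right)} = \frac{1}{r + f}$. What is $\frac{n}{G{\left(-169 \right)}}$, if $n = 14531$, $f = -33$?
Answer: $-2935262$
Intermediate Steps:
$G{\left(r \right)} = \frac{1}{-33 + r}$ ($G{\left(r \right)} = \frac{1}{r - 33} = \frac{1}{-33 + r}$)
$\frac{n}{G{\left(-169 \right)}} = \frac{14531}{\frac{1}{-33 - 169}} = \frac{14531}{\frac{1}{-202}} = \frac{14531}{- \frac{1}{202}} = 14531 \left(-202\right) = -2935262$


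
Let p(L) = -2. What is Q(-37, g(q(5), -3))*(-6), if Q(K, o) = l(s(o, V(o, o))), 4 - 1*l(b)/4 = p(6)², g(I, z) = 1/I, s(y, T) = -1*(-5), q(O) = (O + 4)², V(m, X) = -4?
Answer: 0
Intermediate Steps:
q(O) = (4 + O)²
s(y, T) = 5
l(b) = 0 (l(b) = 16 - 4*(-2)² = 16 - 4*4 = 16 - 16 = 0)
Q(K, o) = 0
Q(-37, g(q(5), -3))*(-6) = 0*(-6) = 0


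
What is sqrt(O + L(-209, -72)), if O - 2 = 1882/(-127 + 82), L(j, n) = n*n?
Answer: 8*sqrt(18085)/15 ≈ 71.723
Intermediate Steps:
L(j, n) = n**2
O = -1792/45 (O = 2 + 1882/(-127 + 82) = 2 + 1882/(-45) = 2 - 1/45*1882 = 2 - 1882/45 = -1792/45 ≈ -39.822)
sqrt(O + L(-209, -72)) = sqrt(-1792/45 + (-72)**2) = sqrt(-1792/45 + 5184) = sqrt(231488/45) = 8*sqrt(18085)/15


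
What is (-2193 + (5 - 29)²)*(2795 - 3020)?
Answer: 363825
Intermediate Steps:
(-2193 + (5 - 29)²)*(2795 - 3020) = (-2193 + (-24)²)*(-225) = (-2193 + 576)*(-225) = -1617*(-225) = 363825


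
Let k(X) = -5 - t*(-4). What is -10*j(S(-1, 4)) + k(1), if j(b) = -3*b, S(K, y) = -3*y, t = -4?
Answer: -381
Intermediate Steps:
k(X) = -21 (k(X) = -5 - (-4)*(-4) = -5 - 1*16 = -5 - 16 = -21)
-10*j(S(-1, 4)) + k(1) = -(-30)*(-3*4) - 21 = -(-30)*(-12) - 21 = -10*36 - 21 = -360 - 21 = -381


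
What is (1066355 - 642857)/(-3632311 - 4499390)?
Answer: -141166/2710567 ≈ -0.052080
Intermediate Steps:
(1066355 - 642857)/(-3632311 - 4499390) = 423498/(-8131701) = 423498*(-1/8131701) = -141166/2710567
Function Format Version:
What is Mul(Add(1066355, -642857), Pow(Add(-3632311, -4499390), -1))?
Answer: Rational(-141166, 2710567) ≈ -0.052080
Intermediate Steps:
Mul(Add(1066355, -642857), Pow(Add(-3632311, -4499390), -1)) = Mul(423498, Pow(-8131701, -1)) = Mul(423498, Rational(-1, 8131701)) = Rational(-141166, 2710567)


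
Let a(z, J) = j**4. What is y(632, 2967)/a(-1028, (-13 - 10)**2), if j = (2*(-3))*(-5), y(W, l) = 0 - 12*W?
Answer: -158/16875 ≈ -0.0093630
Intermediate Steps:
y(W, l) = -12*W
j = 30 (j = -6*(-5) = 30)
a(z, J) = 810000 (a(z, J) = 30**4 = 810000)
y(632, 2967)/a(-1028, (-13 - 10)**2) = -12*632/810000 = -7584*1/810000 = -158/16875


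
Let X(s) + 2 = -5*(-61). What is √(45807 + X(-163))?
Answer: √46110 ≈ 214.73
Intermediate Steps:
X(s) = 303 (X(s) = -2 - 5*(-61) = -2 + 305 = 303)
√(45807 + X(-163)) = √(45807 + 303) = √46110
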